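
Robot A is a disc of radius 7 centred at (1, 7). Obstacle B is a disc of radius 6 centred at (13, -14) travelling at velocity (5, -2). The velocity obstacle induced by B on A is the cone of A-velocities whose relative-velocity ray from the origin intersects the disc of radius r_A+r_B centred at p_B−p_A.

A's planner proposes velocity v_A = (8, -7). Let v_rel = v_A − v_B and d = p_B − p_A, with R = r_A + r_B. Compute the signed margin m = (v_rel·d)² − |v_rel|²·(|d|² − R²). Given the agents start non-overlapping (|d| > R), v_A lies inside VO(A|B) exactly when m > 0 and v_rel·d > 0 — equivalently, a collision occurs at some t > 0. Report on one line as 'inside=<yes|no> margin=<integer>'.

d = (12, -21),  |d|² = 585;  R = 7+6 = 13,  c = 585−13² = 416
v_rel = (3, -5),  |v_rel|² = 34;  v_rel·d = (3)·(12) + (-5)·(-21) = 141
34·t² − 282·t + 416 = 0  ⇒  m = 141² − 34·416 = 5737
m = 5737 > 0,  v_rel·d = 141 > 0  ⇒  inside

inside=yes margin=5737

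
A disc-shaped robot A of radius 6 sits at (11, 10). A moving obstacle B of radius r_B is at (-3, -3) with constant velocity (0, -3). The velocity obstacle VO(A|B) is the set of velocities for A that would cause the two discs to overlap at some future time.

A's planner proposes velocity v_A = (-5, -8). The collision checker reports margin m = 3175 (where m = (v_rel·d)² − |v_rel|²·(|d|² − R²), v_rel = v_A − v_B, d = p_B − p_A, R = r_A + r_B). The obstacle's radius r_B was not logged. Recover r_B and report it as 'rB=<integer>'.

m = 3175
d = (-14, -13);  v_rel = (-5, -5),  |v_rel|² = 50
v_rel×d = (-5)·(-13) − (-5)·(-14) = -5
since m = R²·50 − (-5)²:  R² = (25 + 3175) / 50 = 64
R = √64 = 8  ⇒  r_B = 8 − 6 = 2

rB=2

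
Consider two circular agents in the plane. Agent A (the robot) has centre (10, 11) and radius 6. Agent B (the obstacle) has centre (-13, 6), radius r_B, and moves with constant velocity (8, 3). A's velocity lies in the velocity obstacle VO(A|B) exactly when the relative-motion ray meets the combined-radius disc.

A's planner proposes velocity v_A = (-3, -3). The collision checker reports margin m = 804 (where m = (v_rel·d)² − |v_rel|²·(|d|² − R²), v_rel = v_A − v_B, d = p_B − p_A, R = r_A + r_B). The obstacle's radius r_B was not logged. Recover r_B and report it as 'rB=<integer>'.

m = 804
d = (-23, -5);  v_rel = (-11, -6),  |v_rel|² = 157
v_rel×d = (-11)·(-5) − (-6)·(-23) = -83
since m = R²·157 − (-83)²:  R² = (6889 + 804) / 157 = 49
R = √49 = 7  ⇒  r_B = 7 − 6 = 1

rB=1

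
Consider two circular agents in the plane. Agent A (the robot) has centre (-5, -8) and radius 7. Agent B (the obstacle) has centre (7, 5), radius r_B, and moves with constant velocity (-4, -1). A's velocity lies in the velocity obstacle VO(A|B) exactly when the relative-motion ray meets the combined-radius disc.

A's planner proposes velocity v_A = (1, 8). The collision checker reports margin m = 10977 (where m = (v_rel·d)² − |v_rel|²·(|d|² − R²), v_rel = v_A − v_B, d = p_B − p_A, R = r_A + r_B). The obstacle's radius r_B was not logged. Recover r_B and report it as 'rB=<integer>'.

m = 10977
d = (12, 13);  v_rel = (5, 9),  |v_rel|² = 106
v_rel×d = (5)·(13) − (9)·(12) = -43
since m = R²·106 − (-43)²:  R² = (1849 + 10977) / 106 = 121
R = √121 = 11  ⇒  r_B = 11 − 7 = 4

rB=4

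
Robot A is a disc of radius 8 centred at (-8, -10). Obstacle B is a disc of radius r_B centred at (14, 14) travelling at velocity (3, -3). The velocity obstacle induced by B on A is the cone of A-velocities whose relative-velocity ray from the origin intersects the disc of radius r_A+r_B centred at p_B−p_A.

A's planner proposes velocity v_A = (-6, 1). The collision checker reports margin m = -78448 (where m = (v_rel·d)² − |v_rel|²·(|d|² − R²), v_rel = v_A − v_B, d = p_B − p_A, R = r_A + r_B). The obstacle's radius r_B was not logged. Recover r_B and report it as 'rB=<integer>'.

m = -78448
d = (22, 24);  v_rel = (-9, 4),  |v_rel|² = 97
v_rel×d = (-9)·(24) − (4)·(22) = -304
since m = R²·97 − (-304)²:  R² = (92416 + -78448) / 97 = 144
R = √144 = 12  ⇒  r_B = 12 − 8 = 4

rB=4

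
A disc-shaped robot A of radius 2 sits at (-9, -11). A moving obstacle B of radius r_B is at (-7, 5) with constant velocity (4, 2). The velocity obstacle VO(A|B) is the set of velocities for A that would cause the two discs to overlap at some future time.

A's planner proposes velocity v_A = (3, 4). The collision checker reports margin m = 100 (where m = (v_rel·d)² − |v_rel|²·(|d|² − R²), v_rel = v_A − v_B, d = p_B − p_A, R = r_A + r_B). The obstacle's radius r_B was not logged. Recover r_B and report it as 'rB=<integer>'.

m = 100
d = (2, 16);  v_rel = (-1, 2),  |v_rel|² = 5
v_rel×d = (-1)·(16) − (2)·(2) = -20
since m = R²·5 − (-20)²:  R² = (400 + 100) / 5 = 100
R = √100 = 10  ⇒  r_B = 10 − 2 = 8

rB=8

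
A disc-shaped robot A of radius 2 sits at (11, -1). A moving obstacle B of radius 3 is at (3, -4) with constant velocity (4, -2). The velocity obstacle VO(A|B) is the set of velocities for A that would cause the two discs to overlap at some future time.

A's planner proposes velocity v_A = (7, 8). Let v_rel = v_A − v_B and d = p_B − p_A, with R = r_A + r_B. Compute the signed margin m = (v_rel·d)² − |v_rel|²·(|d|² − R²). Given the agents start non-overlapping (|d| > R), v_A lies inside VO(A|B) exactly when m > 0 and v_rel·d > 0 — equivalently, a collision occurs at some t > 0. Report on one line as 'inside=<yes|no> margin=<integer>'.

d = (-8, -3),  |d|² = 73;  R = 2+3 = 5,  c = 73−5² = 48
v_rel = (3, 10),  |v_rel|² = 109;  v_rel·d = (3)·(-8) + (10)·(-3) = -54
109·t² + 108·t + 48 = 0  ⇒  m = (-54)² − 109·48 = -2316
m = -2316 < 0,  v_rel·d = -54 < 0  ⇒  outside

inside=no margin=-2316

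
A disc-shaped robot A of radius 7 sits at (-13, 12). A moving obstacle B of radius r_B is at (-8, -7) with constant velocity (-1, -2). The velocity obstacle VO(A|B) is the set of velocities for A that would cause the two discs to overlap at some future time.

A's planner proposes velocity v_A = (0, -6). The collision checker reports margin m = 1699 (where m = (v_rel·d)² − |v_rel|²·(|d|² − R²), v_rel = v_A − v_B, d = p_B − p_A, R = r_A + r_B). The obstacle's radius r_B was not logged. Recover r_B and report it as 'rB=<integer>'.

m = 1699
d = (5, -19);  v_rel = (1, -4),  |v_rel|² = 17
v_rel×d = (1)·(-19) − (-4)·(5) = 1
since m = R²·17 − 1²:  R² = (1 + 1699) / 17 = 100
R = √100 = 10  ⇒  r_B = 10 − 7 = 3

rB=3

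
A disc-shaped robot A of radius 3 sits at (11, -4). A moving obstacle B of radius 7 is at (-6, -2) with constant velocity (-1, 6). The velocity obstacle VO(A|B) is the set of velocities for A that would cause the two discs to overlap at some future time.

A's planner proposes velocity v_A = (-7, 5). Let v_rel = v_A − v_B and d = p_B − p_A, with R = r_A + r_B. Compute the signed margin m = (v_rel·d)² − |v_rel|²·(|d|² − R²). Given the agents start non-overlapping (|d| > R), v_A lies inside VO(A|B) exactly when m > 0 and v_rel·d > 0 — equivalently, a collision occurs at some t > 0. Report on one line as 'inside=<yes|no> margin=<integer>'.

d = (-17, 2),  |d|² = 293;  R = 3+7 = 10,  c = 293−10² = 193
v_rel = (-6, -1),  |v_rel|² = 37;  v_rel·d = (-6)·(-17) + (-1)·(2) = 100
37·t² − 200·t + 193 = 0  ⇒  m = 100² − 37·193 = 2859
m = 2859 > 0,  v_rel·d = 100 > 0  ⇒  inside

inside=yes margin=2859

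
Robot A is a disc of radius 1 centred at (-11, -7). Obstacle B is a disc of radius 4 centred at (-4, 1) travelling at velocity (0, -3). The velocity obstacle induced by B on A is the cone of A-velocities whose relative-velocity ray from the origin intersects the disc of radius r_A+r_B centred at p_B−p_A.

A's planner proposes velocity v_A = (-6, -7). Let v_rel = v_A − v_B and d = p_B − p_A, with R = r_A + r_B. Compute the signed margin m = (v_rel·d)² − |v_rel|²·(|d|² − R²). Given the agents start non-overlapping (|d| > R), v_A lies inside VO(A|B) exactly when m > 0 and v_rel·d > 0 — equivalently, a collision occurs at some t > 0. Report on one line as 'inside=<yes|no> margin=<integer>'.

d = (7, 8),  |d|² = 113;  R = 1+4 = 5,  c = 113−5² = 88
v_rel = (-6, -4),  |v_rel|² = 52;  v_rel·d = (-6)·(7) + (-4)·(8) = -74
52·t² + 148·t + 88 = 0  ⇒  m = (-74)² − 52·88 = 900
m = 900 > 0,  v_rel·d = -74 < 0  ⇒  outside

inside=no margin=900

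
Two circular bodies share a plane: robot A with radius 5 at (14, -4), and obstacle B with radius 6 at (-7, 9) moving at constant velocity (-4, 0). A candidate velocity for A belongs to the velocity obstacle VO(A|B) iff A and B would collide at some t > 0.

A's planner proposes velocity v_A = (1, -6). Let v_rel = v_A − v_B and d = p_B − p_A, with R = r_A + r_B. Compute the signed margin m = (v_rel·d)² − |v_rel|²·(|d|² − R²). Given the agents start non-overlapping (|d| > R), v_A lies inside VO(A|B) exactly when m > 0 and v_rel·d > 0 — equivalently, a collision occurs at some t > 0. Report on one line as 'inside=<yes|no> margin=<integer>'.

d = (-21, 13),  |d|² = 610;  R = 5+6 = 11,  c = 610−11² = 489
v_rel = (5, -6),  |v_rel|² = 61;  v_rel·d = (5)·(-21) + (-6)·(13) = -183
61·t² + 366·t + 489 = 0  ⇒  m = (-183)² − 61·489 = 3660
m = 3660 > 0,  v_rel·d = -183 < 0  ⇒  outside

inside=no margin=3660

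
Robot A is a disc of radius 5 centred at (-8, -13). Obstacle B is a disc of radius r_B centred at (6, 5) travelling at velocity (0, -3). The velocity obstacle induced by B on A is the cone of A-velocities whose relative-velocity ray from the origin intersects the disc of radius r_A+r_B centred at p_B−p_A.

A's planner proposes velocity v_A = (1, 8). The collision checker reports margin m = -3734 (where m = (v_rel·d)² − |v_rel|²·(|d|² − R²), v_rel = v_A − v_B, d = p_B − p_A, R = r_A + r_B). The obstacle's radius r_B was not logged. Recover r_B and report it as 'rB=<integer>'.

m = -3734
d = (14, 18);  v_rel = (1, 11),  |v_rel|² = 122
v_rel×d = (1)·(18) − (11)·(14) = -136
since m = R²·122 − (-136)²:  R² = (18496 + -3734) / 122 = 121
R = √121 = 11  ⇒  r_B = 11 − 5 = 6

rB=6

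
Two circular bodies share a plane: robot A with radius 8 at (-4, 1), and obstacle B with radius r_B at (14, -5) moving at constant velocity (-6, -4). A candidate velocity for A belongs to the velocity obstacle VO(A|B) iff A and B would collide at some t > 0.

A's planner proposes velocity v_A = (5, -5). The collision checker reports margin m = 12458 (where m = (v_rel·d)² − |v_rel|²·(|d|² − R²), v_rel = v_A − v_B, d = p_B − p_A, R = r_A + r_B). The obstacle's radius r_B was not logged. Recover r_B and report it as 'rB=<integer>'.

m = 12458
d = (18, -6);  v_rel = (11, -1),  |v_rel|² = 122
v_rel×d = (11)·(-6) − (-1)·(18) = -48
since m = R²·122 − (-48)²:  R² = (2304 + 12458) / 122 = 121
R = √121 = 11  ⇒  r_B = 11 − 8 = 3

rB=3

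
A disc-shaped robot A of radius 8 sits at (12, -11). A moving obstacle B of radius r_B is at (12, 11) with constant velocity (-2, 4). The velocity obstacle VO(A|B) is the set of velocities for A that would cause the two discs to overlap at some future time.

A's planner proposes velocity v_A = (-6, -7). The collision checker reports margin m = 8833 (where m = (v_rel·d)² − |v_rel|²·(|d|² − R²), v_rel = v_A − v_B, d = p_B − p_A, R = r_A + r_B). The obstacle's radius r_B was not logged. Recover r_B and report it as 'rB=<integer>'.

m = 8833
d = (0, 22);  v_rel = (-4, -11),  |v_rel|² = 137
v_rel×d = (-4)·(22) − (-11)·(0) = -88
since m = R²·137 − (-88)²:  R² = (7744 + 8833) / 137 = 121
R = √121 = 11  ⇒  r_B = 11 − 8 = 3

rB=3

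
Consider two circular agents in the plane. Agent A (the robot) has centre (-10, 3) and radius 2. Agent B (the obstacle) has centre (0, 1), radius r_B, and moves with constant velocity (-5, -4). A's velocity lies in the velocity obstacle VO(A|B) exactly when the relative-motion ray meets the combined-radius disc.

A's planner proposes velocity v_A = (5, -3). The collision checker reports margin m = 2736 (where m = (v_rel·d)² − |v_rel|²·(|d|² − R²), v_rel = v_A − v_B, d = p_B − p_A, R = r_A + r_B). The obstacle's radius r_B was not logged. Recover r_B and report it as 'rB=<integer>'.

m = 2736
d = (10, -2);  v_rel = (10, 1),  |v_rel|² = 101
v_rel×d = (10)·(-2) − (1)·(10) = -30
since m = R²·101 − (-30)²:  R² = (900 + 2736) / 101 = 36
R = √36 = 6  ⇒  r_B = 6 − 2 = 4

rB=4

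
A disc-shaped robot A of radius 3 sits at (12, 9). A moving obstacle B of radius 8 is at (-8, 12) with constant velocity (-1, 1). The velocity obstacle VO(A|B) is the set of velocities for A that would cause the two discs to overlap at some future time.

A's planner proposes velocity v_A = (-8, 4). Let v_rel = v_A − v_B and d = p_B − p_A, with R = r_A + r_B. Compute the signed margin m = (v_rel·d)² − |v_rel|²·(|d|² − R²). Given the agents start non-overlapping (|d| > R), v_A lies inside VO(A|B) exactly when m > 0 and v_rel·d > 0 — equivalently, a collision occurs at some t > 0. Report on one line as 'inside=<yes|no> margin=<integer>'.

d = (-20, 3),  |d|² = 409;  R = 3+8 = 11,  c = 409−11² = 288
v_rel = (-7, 3),  |v_rel|² = 58;  v_rel·d = (-7)·(-20) + (3)·(3) = 149
58·t² − 298·t + 288 = 0  ⇒  m = 149² − 58·288 = 5497
m = 5497 > 0,  v_rel·d = 149 > 0  ⇒  inside

inside=yes margin=5497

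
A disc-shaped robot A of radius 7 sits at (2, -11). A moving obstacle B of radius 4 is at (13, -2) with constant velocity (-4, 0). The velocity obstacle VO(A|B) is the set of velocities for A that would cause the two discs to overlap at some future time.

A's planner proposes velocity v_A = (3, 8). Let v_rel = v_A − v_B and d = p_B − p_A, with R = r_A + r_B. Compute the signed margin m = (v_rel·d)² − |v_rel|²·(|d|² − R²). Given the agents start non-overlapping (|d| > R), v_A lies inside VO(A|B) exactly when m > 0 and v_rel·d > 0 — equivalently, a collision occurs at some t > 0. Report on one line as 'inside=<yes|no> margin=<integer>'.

d = (11, 9),  |d|² = 202;  R = 7+4 = 11,  c = 202−11² = 81
v_rel = (7, 8),  |v_rel|² = 113;  v_rel·d = (7)·(11) + (8)·(9) = 149
113·t² − 298·t + 81 = 0  ⇒  m = 149² − 113·81 = 13048
m = 13048 > 0,  v_rel·d = 149 > 0  ⇒  inside

inside=yes margin=13048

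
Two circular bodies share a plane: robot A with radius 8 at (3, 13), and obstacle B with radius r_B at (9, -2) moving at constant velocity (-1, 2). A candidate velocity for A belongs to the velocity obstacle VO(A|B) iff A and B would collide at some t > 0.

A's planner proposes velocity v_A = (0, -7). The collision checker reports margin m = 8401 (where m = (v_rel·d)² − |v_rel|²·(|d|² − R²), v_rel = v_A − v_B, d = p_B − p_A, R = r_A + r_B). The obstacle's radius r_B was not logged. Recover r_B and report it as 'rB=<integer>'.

m = 8401
d = (6, -15);  v_rel = (1, -9),  |v_rel|² = 82
v_rel×d = (1)·(-15) − (-9)·(6) = 39
since m = R²·82 − 39²:  R² = (1521 + 8401) / 82 = 121
R = √121 = 11  ⇒  r_B = 11 − 8 = 3

rB=3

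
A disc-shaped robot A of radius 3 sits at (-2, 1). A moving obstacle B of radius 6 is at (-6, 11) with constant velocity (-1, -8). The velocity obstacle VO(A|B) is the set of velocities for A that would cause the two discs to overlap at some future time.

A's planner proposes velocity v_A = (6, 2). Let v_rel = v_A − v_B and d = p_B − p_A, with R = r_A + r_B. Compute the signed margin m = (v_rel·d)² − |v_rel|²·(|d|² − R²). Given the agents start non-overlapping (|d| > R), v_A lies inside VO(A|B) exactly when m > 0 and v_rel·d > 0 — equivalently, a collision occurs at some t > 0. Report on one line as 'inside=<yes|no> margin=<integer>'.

d = (-4, 10),  |d|² = 116;  R = 3+6 = 9,  c = 116−9² = 35
v_rel = (7, 10),  |v_rel|² = 149;  v_rel·d = (7)·(-4) + (10)·(10) = 72
149·t² − 144·t + 35 = 0  ⇒  m = 72² − 149·35 = -31
m = -31 < 0,  v_rel·d = 72 > 0  ⇒  outside

inside=no margin=-31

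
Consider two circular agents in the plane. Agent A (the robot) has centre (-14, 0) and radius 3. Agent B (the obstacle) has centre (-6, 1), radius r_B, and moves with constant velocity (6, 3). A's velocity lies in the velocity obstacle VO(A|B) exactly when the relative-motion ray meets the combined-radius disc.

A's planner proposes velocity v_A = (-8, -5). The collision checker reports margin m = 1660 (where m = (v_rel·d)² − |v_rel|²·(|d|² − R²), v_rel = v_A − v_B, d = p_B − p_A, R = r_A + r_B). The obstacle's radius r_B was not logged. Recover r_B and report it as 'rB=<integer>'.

m = 1660
d = (8, 1);  v_rel = (-14, -8),  |v_rel|² = 260
v_rel×d = (-14)·(1) − (-8)·(8) = 50
since m = R²·260 − 50²:  R² = (2500 + 1660) / 260 = 16
R = √16 = 4  ⇒  r_B = 4 − 3 = 1

rB=1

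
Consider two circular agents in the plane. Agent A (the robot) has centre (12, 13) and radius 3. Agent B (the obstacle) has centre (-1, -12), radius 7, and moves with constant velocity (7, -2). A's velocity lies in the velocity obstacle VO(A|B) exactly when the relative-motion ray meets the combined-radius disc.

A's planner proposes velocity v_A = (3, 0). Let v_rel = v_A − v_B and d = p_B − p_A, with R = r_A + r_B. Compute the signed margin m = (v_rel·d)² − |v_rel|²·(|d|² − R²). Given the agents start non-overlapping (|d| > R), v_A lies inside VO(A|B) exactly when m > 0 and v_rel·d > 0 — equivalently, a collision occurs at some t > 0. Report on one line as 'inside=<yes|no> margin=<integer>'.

d = (-13, -25),  |d|² = 794;  R = 3+7 = 10,  c = 794−10² = 694
v_rel = (-4, 2),  |v_rel|² = 20;  v_rel·d = (-4)·(-13) + (2)·(-25) = 2
20·t² − 4·t + 694 = 0  ⇒  m = 2² − 20·694 = -13876
m = -13876 < 0,  v_rel·d = 2 > 0  ⇒  outside

inside=no margin=-13876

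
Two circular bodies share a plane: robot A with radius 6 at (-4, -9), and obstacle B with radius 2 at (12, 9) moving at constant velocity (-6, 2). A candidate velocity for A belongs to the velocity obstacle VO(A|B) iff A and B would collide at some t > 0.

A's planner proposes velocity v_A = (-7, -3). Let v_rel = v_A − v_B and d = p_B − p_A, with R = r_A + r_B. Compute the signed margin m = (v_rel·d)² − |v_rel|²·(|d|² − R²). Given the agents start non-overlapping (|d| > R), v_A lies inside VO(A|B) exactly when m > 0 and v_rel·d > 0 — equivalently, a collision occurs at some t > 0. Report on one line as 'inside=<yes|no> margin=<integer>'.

d = (16, 18),  |d|² = 580;  R = 6+2 = 8,  c = 580−8² = 516
v_rel = (-1, -5),  |v_rel|² = 26;  v_rel·d = (-1)·(16) + (-5)·(18) = -106
26·t² + 212·t + 516 = 0  ⇒  m = (-106)² − 26·516 = -2180
m = -2180 < 0,  v_rel·d = -106 < 0  ⇒  outside

inside=no margin=-2180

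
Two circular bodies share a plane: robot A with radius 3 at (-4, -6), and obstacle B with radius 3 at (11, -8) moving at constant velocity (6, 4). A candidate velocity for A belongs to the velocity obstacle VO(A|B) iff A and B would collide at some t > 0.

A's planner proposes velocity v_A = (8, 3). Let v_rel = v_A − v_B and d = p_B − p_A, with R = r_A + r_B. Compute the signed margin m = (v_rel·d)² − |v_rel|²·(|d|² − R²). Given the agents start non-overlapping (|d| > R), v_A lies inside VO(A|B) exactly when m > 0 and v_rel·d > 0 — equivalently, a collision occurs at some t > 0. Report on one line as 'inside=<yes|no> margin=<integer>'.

d = (15, -2),  |d|² = 229;  R = 3+3 = 6,  c = 229−6² = 193
v_rel = (2, -1),  |v_rel|² = 5;  v_rel·d = (2)·(15) + (-1)·(-2) = 32
5·t² − 64·t + 193 = 0  ⇒  m = 32² − 5·193 = 59
m = 59 > 0,  v_rel·d = 32 > 0  ⇒  inside

inside=yes margin=59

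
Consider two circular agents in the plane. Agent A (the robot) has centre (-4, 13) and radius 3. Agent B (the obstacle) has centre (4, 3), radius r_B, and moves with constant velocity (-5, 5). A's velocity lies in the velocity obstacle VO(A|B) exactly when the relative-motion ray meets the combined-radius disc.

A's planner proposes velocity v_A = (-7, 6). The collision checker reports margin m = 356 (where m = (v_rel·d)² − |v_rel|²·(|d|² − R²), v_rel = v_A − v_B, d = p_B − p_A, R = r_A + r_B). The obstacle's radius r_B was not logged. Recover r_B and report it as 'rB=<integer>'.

m = 356
d = (8, -10);  v_rel = (-2, 1),  |v_rel|² = 5
v_rel×d = (-2)·(-10) − (1)·(8) = 12
since m = R²·5 − 12²:  R² = (144 + 356) / 5 = 100
R = √100 = 10  ⇒  r_B = 10 − 3 = 7

rB=7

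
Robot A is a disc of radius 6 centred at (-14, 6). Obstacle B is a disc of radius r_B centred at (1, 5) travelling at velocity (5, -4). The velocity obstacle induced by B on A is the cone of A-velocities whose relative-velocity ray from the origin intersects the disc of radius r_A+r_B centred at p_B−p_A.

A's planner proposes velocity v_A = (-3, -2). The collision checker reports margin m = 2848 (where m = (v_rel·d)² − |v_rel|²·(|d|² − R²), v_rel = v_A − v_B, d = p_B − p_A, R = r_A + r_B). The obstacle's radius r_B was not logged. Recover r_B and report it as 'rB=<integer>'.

m = 2848
d = (15, -1);  v_rel = (-8, 2),  |v_rel|² = 68
v_rel×d = (-8)·(-1) − (2)·(15) = -22
since m = R²·68 − (-22)²:  R² = (484 + 2848) / 68 = 49
R = √49 = 7  ⇒  r_B = 7 − 6 = 1

rB=1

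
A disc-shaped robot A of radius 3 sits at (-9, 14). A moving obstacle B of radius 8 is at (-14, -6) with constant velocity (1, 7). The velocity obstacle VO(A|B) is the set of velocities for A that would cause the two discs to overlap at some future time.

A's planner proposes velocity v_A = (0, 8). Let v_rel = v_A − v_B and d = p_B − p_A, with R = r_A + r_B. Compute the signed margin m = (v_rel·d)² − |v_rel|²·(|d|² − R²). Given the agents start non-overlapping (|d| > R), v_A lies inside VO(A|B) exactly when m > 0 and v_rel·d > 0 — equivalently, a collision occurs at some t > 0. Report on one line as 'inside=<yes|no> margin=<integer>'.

d = (-5, -20),  |d|² = 425;  R = 3+8 = 11,  c = 425−11² = 304
v_rel = (-1, 1),  |v_rel|² = 2;  v_rel·d = (-1)·(-5) + (1)·(-20) = -15
2·t² + 30·t + 304 = 0  ⇒  m = (-15)² − 2·304 = -383
m = -383 < 0,  v_rel·d = -15 < 0  ⇒  outside

inside=no margin=-383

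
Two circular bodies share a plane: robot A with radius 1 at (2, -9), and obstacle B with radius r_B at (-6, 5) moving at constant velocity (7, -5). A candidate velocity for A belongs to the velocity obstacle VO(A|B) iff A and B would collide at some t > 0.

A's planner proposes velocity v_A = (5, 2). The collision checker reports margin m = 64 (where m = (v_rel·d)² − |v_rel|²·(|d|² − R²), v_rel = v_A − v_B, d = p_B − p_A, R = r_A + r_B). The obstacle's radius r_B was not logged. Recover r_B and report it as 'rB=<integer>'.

m = 64
d = (-8, 14);  v_rel = (-2, 7),  |v_rel|² = 53
v_rel×d = (-2)·(14) − (7)·(-8) = 28
since m = R²·53 − 28²:  R² = (784 + 64) / 53 = 16
R = √16 = 4  ⇒  r_B = 4 − 1 = 3

rB=3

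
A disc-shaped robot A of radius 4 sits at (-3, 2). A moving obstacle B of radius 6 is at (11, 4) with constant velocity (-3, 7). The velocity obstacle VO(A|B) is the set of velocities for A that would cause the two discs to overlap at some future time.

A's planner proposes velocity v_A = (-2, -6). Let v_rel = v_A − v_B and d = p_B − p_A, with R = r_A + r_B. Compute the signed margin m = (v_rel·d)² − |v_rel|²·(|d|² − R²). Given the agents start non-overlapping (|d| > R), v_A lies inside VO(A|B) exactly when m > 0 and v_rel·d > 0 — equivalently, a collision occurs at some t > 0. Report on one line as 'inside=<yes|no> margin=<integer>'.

d = (14, 2),  |d|² = 200;  R = 4+6 = 10,  c = 200−10² = 100
v_rel = (1, -13),  |v_rel|² = 170;  v_rel·d = (1)·(14) + (-13)·(2) = -12
170·t² + 24·t + 100 = 0  ⇒  m = (-12)² − 170·100 = -16856
m = -16856 < 0,  v_rel·d = -12 < 0  ⇒  outside

inside=no margin=-16856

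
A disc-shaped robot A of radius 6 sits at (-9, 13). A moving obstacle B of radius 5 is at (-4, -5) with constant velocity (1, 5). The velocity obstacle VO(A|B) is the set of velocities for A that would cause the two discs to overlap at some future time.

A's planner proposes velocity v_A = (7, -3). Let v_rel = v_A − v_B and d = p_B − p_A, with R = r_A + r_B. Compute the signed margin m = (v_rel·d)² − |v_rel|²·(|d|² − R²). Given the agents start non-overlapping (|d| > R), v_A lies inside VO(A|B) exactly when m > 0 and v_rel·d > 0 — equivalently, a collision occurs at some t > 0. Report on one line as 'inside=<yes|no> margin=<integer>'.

d = (5, -18),  |d|² = 349;  R = 6+5 = 11,  c = 349−11² = 228
v_rel = (6, -8),  |v_rel|² = 100;  v_rel·d = (6)·(5) + (-8)·(-18) = 174
100·t² − 348·t + 228 = 0  ⇒  m = 174² − 100·228 = 7476
m = 7476 > 0,  v_rel·d = 174 > 0  ⇒  inside

inside=yes margin=7476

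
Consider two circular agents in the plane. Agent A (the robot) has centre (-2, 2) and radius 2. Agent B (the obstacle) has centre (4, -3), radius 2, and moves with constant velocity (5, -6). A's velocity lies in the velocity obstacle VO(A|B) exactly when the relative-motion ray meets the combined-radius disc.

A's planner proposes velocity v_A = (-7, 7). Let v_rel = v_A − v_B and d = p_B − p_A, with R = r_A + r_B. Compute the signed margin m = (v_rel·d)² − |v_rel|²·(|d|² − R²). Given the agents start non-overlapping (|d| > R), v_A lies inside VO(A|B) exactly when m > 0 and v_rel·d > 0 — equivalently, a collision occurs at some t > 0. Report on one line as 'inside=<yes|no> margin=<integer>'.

d = (6, -5),  |d|² = 61;  R = 2+2 = 4,  c = 61−4² = 45
v_rel = (-12, 13),  |v_rel|² = 313;  v_rel·d = (-12)·(6) + (13)·(-5) = -137
313·t² + 274·t + 45 = 0  ⇒  m = (-137)² − 313·45 = 4684
m = 4684 > 0,  v_rel·d = -137 < 0  ⇒  outside

inside=no margin=4684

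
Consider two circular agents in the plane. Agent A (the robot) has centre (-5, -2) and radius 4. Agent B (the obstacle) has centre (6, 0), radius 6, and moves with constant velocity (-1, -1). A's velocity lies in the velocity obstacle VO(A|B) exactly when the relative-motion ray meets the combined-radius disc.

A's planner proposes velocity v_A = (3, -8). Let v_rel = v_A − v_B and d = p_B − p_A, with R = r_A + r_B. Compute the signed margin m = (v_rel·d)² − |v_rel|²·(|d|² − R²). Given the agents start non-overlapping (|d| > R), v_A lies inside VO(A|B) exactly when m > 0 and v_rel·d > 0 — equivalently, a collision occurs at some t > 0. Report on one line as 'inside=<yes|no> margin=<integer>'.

d = (11, 2),  |d|² = 125;  R = 4+6 = 10,  c = 125−10² = 25
v_rel = (4, -7),  |v_rel|² = 65;  v_rel·d = (4)·(11) + (-7)·(2) = 30
65·t² − 60·t + 25 = 0  ⇒  m = 30² − 65·25 = -725
m = -725 < 0,  v_rel·d = 30 > 0  ⇒  outside

inside=no margin=-725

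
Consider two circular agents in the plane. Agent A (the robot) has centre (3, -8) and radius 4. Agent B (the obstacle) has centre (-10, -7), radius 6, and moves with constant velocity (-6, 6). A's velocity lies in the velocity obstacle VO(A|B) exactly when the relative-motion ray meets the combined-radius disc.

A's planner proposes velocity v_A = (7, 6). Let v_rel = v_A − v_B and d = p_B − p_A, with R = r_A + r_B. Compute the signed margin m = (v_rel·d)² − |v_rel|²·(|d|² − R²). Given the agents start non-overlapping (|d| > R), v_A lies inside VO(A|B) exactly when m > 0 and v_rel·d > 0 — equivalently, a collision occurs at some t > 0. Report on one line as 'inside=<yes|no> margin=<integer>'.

d = (-13, 1),  |d|² = 170;  R = 4+6 = 10,  c = 170−10² = 70
v_rel = (13, 0),  |v_rel|² = 169;  v_rel·d = (13)·(-13) + (0)·(1) = -169
169·t² + 338·t + 70 = 0  ⇒  m = (-169)² − 169·70 = 16731
m = 16731 > 0,  v_rel·d = -169 < 0  ⇒  outside

inside=no margin=16731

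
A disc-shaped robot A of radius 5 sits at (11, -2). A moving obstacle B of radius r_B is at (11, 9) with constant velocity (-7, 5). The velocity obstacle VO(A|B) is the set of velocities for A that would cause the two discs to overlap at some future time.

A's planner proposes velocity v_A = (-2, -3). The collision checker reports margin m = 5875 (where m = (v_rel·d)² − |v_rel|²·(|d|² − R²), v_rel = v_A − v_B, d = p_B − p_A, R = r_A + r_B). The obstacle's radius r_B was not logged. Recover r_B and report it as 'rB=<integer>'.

m = 5875
d = (0, 11);  v_rel = (5, -8),  |v_rel|² = 89
v_rel×d = (5)·(11) − (-8)·(0) = 55
since m = R²·89 − 55²:  R² = (3025 + 5875) / 89 = 100
R = √100 = 10  ⇒  r_B = 10 − 5 = 5

rB=5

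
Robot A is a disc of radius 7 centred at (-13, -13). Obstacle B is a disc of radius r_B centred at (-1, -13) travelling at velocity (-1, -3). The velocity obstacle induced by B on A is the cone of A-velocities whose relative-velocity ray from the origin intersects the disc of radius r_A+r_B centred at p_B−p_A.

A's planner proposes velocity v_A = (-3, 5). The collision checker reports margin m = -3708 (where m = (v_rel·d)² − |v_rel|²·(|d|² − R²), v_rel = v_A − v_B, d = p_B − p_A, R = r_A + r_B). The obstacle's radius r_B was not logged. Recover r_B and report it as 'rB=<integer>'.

m = -3708
d = (12, 0);  v_rel = (-2, 8),  |v_rel|² = 68
v_rel×d = (-2)·(0) − (8)·(12) = -96
since m = R²·68 − (-96)²:  R² = (9216 + -3708) / 68 = 81
R = √81 = 9  ⇒  r_B = 9 − 7 = 2

rB=2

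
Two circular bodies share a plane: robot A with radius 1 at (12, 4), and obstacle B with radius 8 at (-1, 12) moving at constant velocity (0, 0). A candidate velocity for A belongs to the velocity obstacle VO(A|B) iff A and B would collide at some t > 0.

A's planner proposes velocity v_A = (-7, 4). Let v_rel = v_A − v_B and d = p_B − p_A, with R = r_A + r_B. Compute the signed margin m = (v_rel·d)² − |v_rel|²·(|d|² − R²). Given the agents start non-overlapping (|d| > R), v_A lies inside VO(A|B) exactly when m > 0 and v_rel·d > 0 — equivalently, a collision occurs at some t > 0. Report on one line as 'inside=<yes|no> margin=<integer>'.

d = (-13, 8),  |d|² = 233;  R = 1+8 = 9,  c = 233−9² = 152
v_rel = (-7, 4),  |v_rel|² = 65;  v_rel·d = (-7)·(-13) + (4)·(8) = 123
65·t² − 246·t + 152 = 0  ⇒  m = 123² − 65·152 = 5249
m = 5249 > 0,  v_rel·d = 123 > 0  ⇒  inside

inside=yes margin=5249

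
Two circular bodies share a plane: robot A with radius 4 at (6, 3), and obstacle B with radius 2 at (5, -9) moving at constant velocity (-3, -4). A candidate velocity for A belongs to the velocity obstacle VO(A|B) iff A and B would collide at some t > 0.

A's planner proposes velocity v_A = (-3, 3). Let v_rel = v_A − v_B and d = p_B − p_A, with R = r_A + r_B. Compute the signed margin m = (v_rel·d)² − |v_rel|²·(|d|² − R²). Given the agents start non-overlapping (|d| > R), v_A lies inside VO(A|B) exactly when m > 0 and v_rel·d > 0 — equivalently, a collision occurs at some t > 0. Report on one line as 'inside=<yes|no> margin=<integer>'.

d = (-1, -12),  |d|² = 145;  R = 4+2 = 6,  c = 145−6² = 109
v_rel = (0, 7),  |v_rel|² = 49;  v_rel·d = (0)·(-1) + (7)·(-12) = -84
49·t² + 168·t + 109 = 0  ⇒  m = (-84)² − 49·109 = 1715
m = 1715 > 0,  v_rel·d = -84 < 0  ⇒  outside

inside=no margin=1715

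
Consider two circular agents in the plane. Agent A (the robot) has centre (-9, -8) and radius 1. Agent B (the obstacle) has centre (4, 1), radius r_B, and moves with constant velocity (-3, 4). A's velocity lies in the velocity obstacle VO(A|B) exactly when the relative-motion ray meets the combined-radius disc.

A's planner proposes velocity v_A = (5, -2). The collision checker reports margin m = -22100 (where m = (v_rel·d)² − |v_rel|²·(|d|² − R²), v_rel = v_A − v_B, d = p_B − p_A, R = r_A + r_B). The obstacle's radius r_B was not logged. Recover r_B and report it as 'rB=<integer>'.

m = -22100
d = (13, 9);  v_rel = (8, -6),  |v_rel|² = 100
v_rel×d = (8)·(9) − (-6)·(13) = 150
since m = R²·100 − 150²:  R² = (22500 + -22100) / 100 = 4
R = √4 = 2  ⇒  r_B = 2 − 1 = 1

rB=1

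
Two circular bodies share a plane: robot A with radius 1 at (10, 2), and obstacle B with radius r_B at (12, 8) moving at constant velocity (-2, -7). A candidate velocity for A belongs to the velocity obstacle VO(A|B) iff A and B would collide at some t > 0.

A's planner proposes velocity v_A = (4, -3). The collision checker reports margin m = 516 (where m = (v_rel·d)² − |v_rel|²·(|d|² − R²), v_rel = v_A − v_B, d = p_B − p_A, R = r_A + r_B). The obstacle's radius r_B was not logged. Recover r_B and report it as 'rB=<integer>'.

m = 516
d = (2, 6);  v_rel = (6, 4),  |v_rel|² = 52
v_rel×d = (6)·(6) − (4)·(2) = 28
since m = R²·52 − 28²:  R² = (784 + 516) / 52 = 25
R = √25 = 5  ⇒  r_B = 5 − 1 = 4

rB=4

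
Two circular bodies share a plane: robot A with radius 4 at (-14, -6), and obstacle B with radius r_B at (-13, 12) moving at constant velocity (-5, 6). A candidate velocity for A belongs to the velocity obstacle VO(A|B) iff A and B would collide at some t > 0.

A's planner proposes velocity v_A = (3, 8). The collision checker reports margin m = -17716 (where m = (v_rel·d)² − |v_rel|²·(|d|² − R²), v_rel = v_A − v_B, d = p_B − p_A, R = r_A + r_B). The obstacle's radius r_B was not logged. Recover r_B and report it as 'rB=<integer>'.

m = -17716
d = (1, 18);  v_rel = (8, 2),  |v_rel|² = 68
v_rel×d = (8)·(18) − (2)·(1) = 142
since m = R²·68 − 142²:  R² = (20164 + -17716) / 68 = 36
R = √36 = 6  ⇒  r_B = 6 − 4 = 2

rB=2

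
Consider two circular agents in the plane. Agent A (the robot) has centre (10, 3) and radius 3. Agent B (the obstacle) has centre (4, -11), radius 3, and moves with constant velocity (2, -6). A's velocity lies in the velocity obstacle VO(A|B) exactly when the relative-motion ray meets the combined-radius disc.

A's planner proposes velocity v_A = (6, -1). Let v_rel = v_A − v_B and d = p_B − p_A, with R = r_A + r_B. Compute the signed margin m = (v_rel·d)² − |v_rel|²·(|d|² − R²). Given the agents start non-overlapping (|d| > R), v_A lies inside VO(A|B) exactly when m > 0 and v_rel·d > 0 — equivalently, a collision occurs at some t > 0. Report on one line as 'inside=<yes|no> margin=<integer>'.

d = (-6, -14),  |d|² = 232;  R = 3+3 = 6,  c = 232−6² = 196
v_rel = (4, 5),  |v_rel|² = 41;  v_rel·d = (4)·(-6) + (5)·(-14) = -94
41·t² + 188·t + 196 = 0  ⇒  m = (-94)² − 41·196 = 800
m = 800 > 0,  v_rel·d = -94 < 0  ⇒  outside

inside=no margin=800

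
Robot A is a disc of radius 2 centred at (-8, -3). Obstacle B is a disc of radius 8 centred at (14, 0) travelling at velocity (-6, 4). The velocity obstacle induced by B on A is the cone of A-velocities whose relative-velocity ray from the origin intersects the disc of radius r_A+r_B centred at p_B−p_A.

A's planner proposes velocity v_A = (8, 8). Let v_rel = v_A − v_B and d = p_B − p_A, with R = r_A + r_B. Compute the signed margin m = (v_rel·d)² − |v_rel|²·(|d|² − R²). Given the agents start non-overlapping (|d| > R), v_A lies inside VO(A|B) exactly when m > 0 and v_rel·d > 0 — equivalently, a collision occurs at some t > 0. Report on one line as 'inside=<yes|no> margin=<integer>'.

d = (22, 3),  |d|² = 493;  R = 2+8 = 10,  c = 493−10² = 393
v_rel = (14, 4),  |v_rel|² = 212;  v_rel·d = (14)·(22) + (4)·(3) = 320
212·t² − 640·t + 393 = 0  ⇒  m = 320² − 212·393 = 19084
m = 19084 > 0,  v_rel·d = 320 > 0  ⇒  inside

inside=yes margin=19084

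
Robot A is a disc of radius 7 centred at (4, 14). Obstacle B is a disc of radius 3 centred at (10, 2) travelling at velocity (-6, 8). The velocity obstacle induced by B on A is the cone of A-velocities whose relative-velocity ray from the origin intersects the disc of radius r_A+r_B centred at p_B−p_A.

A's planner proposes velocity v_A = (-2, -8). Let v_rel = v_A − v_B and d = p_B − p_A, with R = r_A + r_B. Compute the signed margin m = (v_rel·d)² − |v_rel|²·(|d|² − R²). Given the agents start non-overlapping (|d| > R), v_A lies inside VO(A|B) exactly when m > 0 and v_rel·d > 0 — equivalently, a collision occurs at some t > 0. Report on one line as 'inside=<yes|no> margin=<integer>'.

d = (6, -12),  |d|² = 180;  R = 7+3 = 10,  c = 180−10² = 80
v_rel = (4, -16),  |v_rel|² = 272;  v_rel·d = (4)·(6) + (-16)·(-12) = 216
272·t² − 432·t + 80 = 0  ⇒  m = 216² − 272·80 = 24896
m = 24896 > 0,  v_rel·d = 216 > 0  ⇒  inside

inside=yes margin=24896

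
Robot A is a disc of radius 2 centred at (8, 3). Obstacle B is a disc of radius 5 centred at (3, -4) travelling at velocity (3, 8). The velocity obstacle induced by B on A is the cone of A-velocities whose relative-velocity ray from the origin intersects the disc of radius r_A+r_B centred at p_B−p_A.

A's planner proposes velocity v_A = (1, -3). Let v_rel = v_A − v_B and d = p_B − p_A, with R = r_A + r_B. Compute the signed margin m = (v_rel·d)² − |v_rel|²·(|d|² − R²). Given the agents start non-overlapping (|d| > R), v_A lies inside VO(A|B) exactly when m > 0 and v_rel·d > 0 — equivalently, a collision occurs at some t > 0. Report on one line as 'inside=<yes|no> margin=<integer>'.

d = (-5, -7),  |d|² = 74;  R = 2+5 = 7,  c = 74−7² = 25
v_rel = (-2, -11),  |v_rel|² = 125;  v_rel·d = (-2)·(-5) + (-11)·(-7) = 87
125·t² − 174·t + 25 = 0  ⇒  m = 87² − 125·25 = 4444
m = 4444 > 0,  v_rel·d = 87 > 0  ⇒  inside

inside=yes margin=4444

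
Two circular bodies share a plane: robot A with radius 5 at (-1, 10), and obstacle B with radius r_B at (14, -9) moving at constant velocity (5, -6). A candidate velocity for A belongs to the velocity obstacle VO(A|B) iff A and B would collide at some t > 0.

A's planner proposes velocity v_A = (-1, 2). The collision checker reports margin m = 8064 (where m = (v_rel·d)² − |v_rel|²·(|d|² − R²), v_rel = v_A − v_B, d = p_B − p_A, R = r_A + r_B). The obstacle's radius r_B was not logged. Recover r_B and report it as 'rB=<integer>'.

m = 8064
d = (15, -19);  v_rel = (-6, 8),  |v_rel|² = 100
v_rel×d = (-6)·(-19) − (8)·(15) = -6
since m = R²·100 − (-6)²:  R² = (36 + 8064) / 100 = 81
R = √81 = 9  ⇒  r_B = 9 − 5 = 4

rB=4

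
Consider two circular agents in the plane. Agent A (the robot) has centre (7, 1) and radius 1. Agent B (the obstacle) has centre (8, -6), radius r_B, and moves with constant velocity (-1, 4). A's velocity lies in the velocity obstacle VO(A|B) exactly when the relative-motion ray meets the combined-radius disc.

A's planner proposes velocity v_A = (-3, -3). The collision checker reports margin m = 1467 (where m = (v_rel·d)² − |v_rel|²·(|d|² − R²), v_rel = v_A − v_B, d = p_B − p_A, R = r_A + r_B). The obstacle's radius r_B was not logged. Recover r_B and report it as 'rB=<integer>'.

m = 1467
d = (1, -7);  v_rel = (-2, -7),  |v_rel|² = 53
v_rel×d = (-2)·(-7) − (-7)·(1) = 21
since m = R²·53 − 21²:  R² = (441 + 1467) / 53 = 36
R = √36 = 6  ⇒  r_B = 6 − 1 = 5

rB=5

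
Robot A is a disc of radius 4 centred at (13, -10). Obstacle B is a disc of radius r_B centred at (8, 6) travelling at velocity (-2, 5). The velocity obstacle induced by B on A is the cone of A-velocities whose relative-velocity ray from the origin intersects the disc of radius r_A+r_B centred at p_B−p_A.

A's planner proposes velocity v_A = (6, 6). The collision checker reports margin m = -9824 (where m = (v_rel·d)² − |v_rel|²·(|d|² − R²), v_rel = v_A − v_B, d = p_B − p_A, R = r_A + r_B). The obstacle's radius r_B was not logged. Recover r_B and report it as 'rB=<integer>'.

m = -9824
d = (-5, 16);  v_rel = (8, 1),  |v_rel|² = 65
v_rel×d = (8)·(16) − (1)·(-5) = 133
since m = R²·65 − 133²:  R² = (17689 + -9824) / 65 = 121
R = √121 = 11  ⇒  r_B = 11 − 4 = 7

rB=7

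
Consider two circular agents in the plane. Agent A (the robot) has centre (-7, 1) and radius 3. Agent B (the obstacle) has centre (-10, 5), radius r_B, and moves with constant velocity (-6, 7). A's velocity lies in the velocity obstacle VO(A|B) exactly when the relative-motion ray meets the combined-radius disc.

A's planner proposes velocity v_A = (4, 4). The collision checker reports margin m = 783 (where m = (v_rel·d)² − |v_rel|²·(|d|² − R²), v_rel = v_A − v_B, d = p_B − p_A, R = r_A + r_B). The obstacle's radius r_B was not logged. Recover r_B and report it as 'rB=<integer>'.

m = 783
d = (-3, 4);  v_rel = (10, -3),  |v_rel|² = 109
v_rel×d = (10)·(4) − (-3)·(-3) = 31
since m = R²·109 − 31²:  R² = (961 + 783) / 109 = 16
R = √16 = 4  ⇒  r_B = 4 − 3 = 1

rB=1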